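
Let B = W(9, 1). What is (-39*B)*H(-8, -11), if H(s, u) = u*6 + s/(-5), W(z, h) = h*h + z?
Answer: 25116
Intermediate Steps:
W(z, h) = z + h² (W(z, h) = h² + z = z + h²)
B = 10 (B = 9 + 1² = 9 + 1 = 10)
H(s, u) = 6*u - s/5 (H(s, u) = 6*u + s*(-⅕) = 6*u - s/5)
(-39*B)*H(-8, -11) = (-39*10)*(6*(-11) - ⅕*(-8)) = -390*(-66 + 8/5) = -390*(-322/5) = 25116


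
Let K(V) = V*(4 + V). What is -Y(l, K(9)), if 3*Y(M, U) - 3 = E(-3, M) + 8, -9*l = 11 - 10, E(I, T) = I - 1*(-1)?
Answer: -3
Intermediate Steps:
E(I, T) = 1 + I (E(I, T) = I + 1 = 1 + I)
l = -⅑ (l = -(11 - 10)/9 = -⅑*1 = -⅑ ≈ -0.11111)
Y(M, U) = 3 (Y(M, U) = 1 + ((1 - 3) + 8)/3 = 1 + (-2 + 8)/3 = 1 + (⅓)*6 = 1 + 2 = 3)
-Y(l, K(9)) = -1*3 = -3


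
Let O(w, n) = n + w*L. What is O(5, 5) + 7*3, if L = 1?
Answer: 31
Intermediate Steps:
O(w, n) = n + w (O(w, n) = n + w*1 = n + w)
O(5, 5) + 7*3 = (5 + 5) + 7*3 = 10 + 21 = 31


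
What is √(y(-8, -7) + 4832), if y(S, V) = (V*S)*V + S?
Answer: 4*√277 ≈ 66.573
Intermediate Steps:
y(S, V) = S + S*V² (y(S, V) = (S*V)*V + S = S*V² + S = S + S*V²)
√(y(-8, -7) + 4832) = √(-8*(1 + (-7)²) + 4832) = √(-8*(1 + 49) + 4832) = √(-8*50 + 4832) = √(-400 + 4832) = √4432 = 4*√277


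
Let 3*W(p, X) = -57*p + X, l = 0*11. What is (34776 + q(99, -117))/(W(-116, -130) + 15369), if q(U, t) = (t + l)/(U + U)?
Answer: 2295177/1156958 ≈ 1.9838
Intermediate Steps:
l = 0
q(U, t) = t/(2*U) (q(U, t) = (t + 0)/(U + U) = t/((2*U)) = t*(1/(2*U)) = t/(2*U))
W(p, X) = -19*p + X/3 (W(p, X) = (-57*p + X)/3 = (X - 57*p)/3 = -19*p + X/3)
(34776 + q(99, -117))/(W(-116, -130) + 15369) = (34776 + (½)*(-117)/99)/((-19*(-116) + (⅓)*(-130)) + 15369) = (34776 + (½)*(-117)*(1/99))/((2204 - 130/3) + 15369) = (34776 - 13/22)/(6482/3 + 15369) = 765059/(22*(52589/3)) = (765059/22)*(3/52589) = 2295177/1156958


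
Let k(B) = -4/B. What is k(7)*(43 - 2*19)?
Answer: -20/7 ≈ -2.8571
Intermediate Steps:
k(7)*(43 - 2*19) = (-4/7)*(43 - 2*19) = (-4*⅐)*(43 - 38) = -4/7*5 = -20/7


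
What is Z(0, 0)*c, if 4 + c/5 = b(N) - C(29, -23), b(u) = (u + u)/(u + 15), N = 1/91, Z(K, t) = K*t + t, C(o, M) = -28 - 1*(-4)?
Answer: 0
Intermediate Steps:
C(o, M) = -24 (C(o, M) = -28 + 4 = -24)
Z(K, t) = t + K*t
N = 1/91 ≈ 0.010989
b(u) = 2*u/(15 + u) (b(u) = (2*u)/(15 + u) = 2*u/(15 + u))
c = 68305/683 (c = -20 + 5*(2*(1/91)/(15 + 1/91) - 1*(-24)) = -20 + 5*(2*(1/91)/(1366/91) + 24) = -20 + 5*(2*(1/91)*(91/1366) + 24) = -20 + 5*(1/683 + 24) = -20 + 5*(16393/683) = -20 + 81965/683 = 68305/683 ≈ 100.01)
Z(0, 0)*c = (0*(1 + 0))*(68305/683) = (0*1)*(68305/683) = 0*(68305/683) = 0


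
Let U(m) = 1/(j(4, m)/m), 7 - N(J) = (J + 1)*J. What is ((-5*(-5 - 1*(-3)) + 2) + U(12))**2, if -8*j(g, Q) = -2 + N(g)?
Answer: 8464/25 ≈ 338.56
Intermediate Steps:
N(J) = 7 - J*(1 + J) (N(J) = 7 - (J + 1)*J = 7 - (1 + J)*J = 7 - J*(1 + J))
j(g, Q) = -5/8 + g/8 + g**2/8 (j(g, Q) = -(-2 + (7 - g - g**2))/8 = -(5 - g - g**2)/8 = -5/8 + g/8 + g**2/8)
U(m) = 8*m/15 (U(m) = 1/((-5/8 + (1/8)*4 + (1/8)*4**2)/m) = 1/((-5/8 + 1/2 + (1/8)*16)/m) = 1/((-5/8 + 1/2 + 2)/m) = 1/(15/(8*m)) = 8*m/15)
((-5*(-5 - 1*(-3)) + 2) + U(12))**2 = ((-5*(-5 - 1*(-3)) + 2) + (8/15)*12)**2 = ((-5*(-5 + 3) + 2) + 32/5)**2 = ((-5*(-2) + 2) + 32/5)**2 = ((10 + 2) + 32/5)**2 = (12 + 32/5)**2 = (92/5)**2 = 8464/25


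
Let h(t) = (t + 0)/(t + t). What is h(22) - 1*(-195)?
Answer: 391/2 ≈ 195.50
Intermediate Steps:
h(t) = 1/2 (h(t) = t/((2*t)) = t*(1/(2*t)) = 1/2)
h(22) - 1*(-195) = 1/2 - 1*(-195) = 1/2 + 195 = 391/2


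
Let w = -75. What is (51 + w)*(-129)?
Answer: 3096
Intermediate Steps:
(51 + w)*(-129) = (51 - 75)*(-129) = -24*(-129) = 3096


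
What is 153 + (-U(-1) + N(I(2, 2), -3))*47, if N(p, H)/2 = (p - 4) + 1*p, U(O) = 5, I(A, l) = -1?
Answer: -646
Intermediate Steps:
N(p, H) = -8 + 4*p (N(p, H) = 2*((p - 4) + 1*p) = 2*((-4 + p) + p) = 2*(-4 + 2*p) = -8 + 4*p)
153 + (-U(-1) + N(I(2, 2), -3))*47 = 153 + (-1*5 + (-8 + 4*(-1)))*47 = 153 + (-5 + (-8 - 4))*47 = 153 + (-5 - 12)*47 = 153 - 17*47 = 153 - 799 = -646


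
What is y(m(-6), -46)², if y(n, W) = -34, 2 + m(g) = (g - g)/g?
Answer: 1156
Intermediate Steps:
m(g) = -2 (m(g) = -2 + (g - g)/g = -2 + 0/g = -2 + 0 = -2)
y(m(-6), -46)² = (-34)² = 1156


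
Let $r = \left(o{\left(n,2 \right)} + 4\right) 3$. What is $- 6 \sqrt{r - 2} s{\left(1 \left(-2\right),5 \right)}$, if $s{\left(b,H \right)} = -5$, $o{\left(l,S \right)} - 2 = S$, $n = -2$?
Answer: $30 \sqrt{22} \approx 140.71$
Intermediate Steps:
$o{\left(l,S \right)} = 2 + S$
$r = 24$ ($r = \left(\left(2 + 2\right) + 4\right) 3 = \left(4 + 4\right) 3 = 8 \cdot 3 = 24$)
$- 6 \sqrt{r - 2} s{\left(1 \left(-2\right),5 \right)} = - 6 \sqrt{24 - 2} \left(-5\right) = - 6 \sqrt{22} \left(-5\right) = 30 \sqrt{22}$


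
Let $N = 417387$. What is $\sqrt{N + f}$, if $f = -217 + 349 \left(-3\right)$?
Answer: $\sqrt{416123} \approx 645.08$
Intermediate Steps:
$f = -1264$ ($f = -217 - 1047 = -1264$)
$\sqrt{N + f} = \sqrt{417387 - 1264} = \sqrt{416123}$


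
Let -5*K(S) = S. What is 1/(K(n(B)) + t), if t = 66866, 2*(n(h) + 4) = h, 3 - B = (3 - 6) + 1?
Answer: 10/668663 ≈ 1.4955e-5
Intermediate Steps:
B = 5 (B = 3 - ((3 - 6) + 1) = 3 - (-3 + 1) = 3 - 1*(-2) = 3 + 2 = 5)
n(h) = -4 + h/2
K(S) = -S/5
1/(K(n(B)) + t) = 1/(-(-4 + (1/2)*5)/5 + 66866) = 1/(-(-4 + 5/2)/5 + 66866) = 1/(-1/5*(-3/2) + 66866) = 1/(3/10 + 66866) = 1/(668663/10) = 10/668663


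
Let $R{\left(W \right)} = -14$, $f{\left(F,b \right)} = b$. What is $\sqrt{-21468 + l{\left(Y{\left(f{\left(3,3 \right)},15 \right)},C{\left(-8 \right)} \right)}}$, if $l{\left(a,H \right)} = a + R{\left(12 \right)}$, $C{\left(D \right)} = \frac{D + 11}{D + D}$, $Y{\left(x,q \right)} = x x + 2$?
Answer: $i \sqrt{21471} \approx 146.53 i$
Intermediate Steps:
$Y{\left(x,q \right)} = 2 + x^{2}$ ($Y{\left(x,q \right)} = x^{2} + 2 = 2 + x^{2}$)
$C{\left(D \right)} = \frac{11 + D}{2 D}$
$l{\left(a,H \right)} = -14 + a$ ($l{\left(a,H \right)} = a - 14 = -14 + a$)
$\sqrt{-21468 + l{\left(Y{\left(f{\left(3,3 \right)},15 \right)},C{\left(-8 \right)} \right)}} = \sqrt{-21468 - \left(12 - 9\right)} = \sqrt{-21468 + \left(-14 + \left(2 + 9\right)\right)} = \sqrt{-21468 + \left(-14 + 11\right)} = \sqrt{-21468 - 3} = \sqrt{-21471} = i \sqrt{21471}$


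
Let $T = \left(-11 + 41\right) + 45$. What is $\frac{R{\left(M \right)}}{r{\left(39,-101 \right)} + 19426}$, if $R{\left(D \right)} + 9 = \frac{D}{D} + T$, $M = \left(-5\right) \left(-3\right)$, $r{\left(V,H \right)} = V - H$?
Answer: $\frac{67}{19566} \approx 0.0034243$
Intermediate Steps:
$M = 15$
$T = 75$ ($T = 30 + 45 = 75$)
$R{\left(D \right)} = 67$ ($R{\left(D \right)} = -9 + \left(\frac{D}{D} + 75\right) = -9 + \left(1 + 75\right) = -9 + 76 = 67$)
$\frac{R{\left(M \right)}}{r{\left(39,-101 \right)} + 19426} = \frac{67}{\left(39 - -101\right) + 19426} = \frac{67}{\left(39 + 101\right) + 19426} = \frac{67}{140 + 19426} = \frac{67}{19566}$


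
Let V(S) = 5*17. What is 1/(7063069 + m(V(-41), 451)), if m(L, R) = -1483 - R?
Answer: 1/7061135 ≈ 1.4162e-7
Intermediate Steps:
V(S) = 85
1/(7063069 + m(V(-41), 451)) = 1/(7063069 + (-1483 - 1*451)) = 1/(7063069 + (-1483 - 451)) = 1/(7063069 - 1934) = 1/7061135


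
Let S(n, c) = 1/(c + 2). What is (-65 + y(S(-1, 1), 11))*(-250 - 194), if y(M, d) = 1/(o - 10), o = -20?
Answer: 144374/5 ≈ 28875.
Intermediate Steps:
S(n, c) = 1/(2 + c)
y(M, d) = -1/30 (y(M, d) = 1/(-20 - 10) = 1/(-30) = -1/30)
(-65 + y(S(-1, 1), 11))*(-250 - 194) = (-65 - 1/30)*(-250 - 194) = -1951/30*(-444) = 144374/5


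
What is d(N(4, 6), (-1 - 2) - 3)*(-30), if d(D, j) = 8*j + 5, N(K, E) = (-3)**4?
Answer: 1290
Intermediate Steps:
N(K, E) = 81
d(D, j) = 5 + 8*j
d(N(4, 6), (-1 - 2) - 3)*(-30) = (5 + 8*((-1 - 2) - 3))*(-30) = (5 + 8*(-3 - 3))*(-30) = (5 + 8*(-6))*(-30) = (5 - 48)*(-30) = -43*(-30) = 1290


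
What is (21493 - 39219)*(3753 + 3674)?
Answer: -131651002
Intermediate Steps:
(21493 - 39219)*(3753 + 3674) = -17726*7427 = -131651002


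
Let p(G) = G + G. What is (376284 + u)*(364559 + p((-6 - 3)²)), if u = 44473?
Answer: 153458913797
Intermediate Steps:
p(G) = 2*G
(376284 + u)*(364559 + p((-6 - 3)²)) = (376284 + 44473)*(364559 + 2*(-6 - 3)²) = 420757*(364559 + 2*(-9)²) = 420757*(364559 + 2*81) = 420757*(364559 + 162) = 420757*364721 = 153458913797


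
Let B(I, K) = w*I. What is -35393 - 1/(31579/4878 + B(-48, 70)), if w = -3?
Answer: -25978856201/734011 ≈ -35393.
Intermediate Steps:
B(I, K) = -3*I
-35393 - 1/(31579/4878 + B(-48, 70)) = -35393 - 1/(31579/4878 - 3*(-48)) = -35393 - 1/(31579*(1/4878) + 144) = -35393 - 1/(31579/4878 + 144) = -35393 - 1/734011/4878 = -35393 - 1*4878/734011 = -35393 - 4878/734011 = -25978856201/734011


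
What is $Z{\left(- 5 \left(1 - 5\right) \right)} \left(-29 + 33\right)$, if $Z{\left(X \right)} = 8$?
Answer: $32$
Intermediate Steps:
$Z{\left(- 5 \left(1 - 5\right) \right)} \left(-29 + 33\right) = 8 \left(-29 + 33\right) = 8 \cdot 4 = 32$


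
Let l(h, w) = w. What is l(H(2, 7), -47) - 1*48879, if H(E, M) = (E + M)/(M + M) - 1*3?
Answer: -48926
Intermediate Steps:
H(E, M) = -3 + (E + M)/(2*M) (H(E, M) = (E + M)/((2*M)) - 3 = (E + M)*(1/(2*M)) - 3 = (E + M)/(2*M) - 3 = -3 + (E + M)/(2*M))
l(H(2, 7), -47) - 1*48879 = -47 - 1*48879 = -47 - 48879 = -48926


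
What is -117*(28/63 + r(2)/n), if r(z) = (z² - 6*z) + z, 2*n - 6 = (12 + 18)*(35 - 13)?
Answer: -1846/37 ≈ -49.892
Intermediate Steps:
n = 333 (n = 3 + ((12 + 18)*(35 - 13))/2 = 3 + (30*22)/2 = 3 + (½)*660 = 3 + 330 = 333)
r(z) = z² - 5*z
-117*(28/63 + r(2)/n) = -117*(28/63 + (2*(-5 + 2))/333) = -117*(28*(1/63) + (2*(-3))*(1/333)) = -117*(4/9 - 6*1/333) = -117*(4/9 - 2/111) = -117*142/333 = -1846/37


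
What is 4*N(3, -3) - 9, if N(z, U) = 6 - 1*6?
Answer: -9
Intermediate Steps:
N(z, U) = 0 (N(z, U) = 6 - 6 = 0)
4*N(3, -3) - 9 = 4*0 - 9 = 0 - 9 = -9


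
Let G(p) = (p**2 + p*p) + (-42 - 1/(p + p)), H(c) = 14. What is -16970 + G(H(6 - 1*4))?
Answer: -465361/28 ≈ -16620.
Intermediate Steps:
G(p) = -42 + 2*p**2 - 1/(2*p) (G(p) = (p**2 + p**2) + (-42 - 1/(2*p)) = 2*p**2 + (-42 - 1/(2*p)) = -42 + 2*p**2 - 1/(2*p))
-16970 + G(H(6 - 1*4)) = -16970 + (-42 + 2*14**2 - 1/2/14) = -16970 + (-42 + 2*196 - 1/2*1/14) = -16970 + (-42 + 392 - 1/28) = -16970 + 9799/28 = -465361/28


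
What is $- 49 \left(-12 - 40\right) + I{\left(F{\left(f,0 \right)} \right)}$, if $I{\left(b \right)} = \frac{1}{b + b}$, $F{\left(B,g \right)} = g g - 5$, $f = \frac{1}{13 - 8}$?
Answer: $\frac{25479}{10} \approx 2547.9$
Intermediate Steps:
$f = \frac{1}{5} \approx 0.2$
$F{\left(B,g \right)} = -5 + g^{2}$ ($F{\left(B,g \right)} = g^{2} - 5 = -5 + g^{2}$)
$I{\left(b \right)} = \frac{1}{2 b}$
$- 49 \left(-12 - 40\right) + I{\left(F{\left(f,0 \right)} \right)} = - 49 \left(-12 - 40\right) + \frac{1}{2 \left(-5 + 0^{2}\right)} = \left(-49\right) \left(-52\right) + \frac{1}{2 \left(-5 + 0\right)} = 2548 + \frac{1}{2 \left(-5\right)} = 2548 + \frac{1}{2} \left(- \frac{1}{5}\right) = 2548 - \frac{1}{10} = \frac{25479}{10}$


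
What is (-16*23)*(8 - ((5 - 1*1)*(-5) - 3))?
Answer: -11408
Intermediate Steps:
(-16*23)*(8 - ((5 - 1*1)*(-5) - 3)) = -368*(8 - ((5 - 1)*(-5) - 3)) = -368*(8 - (4*(-5) - 3)) = -368*(8 - (-20 - 3)) = -368*(8 - 1*(-23)) = -368*(8 + 23) = -368*31 = -11408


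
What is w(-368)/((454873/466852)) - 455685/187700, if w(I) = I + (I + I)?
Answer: -19389744744921/17075932420 ≈ -1135.5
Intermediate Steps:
w(I) = 3*I (w(I) = I + 2*I = 3*I)
w(-368)/((454873/466852)) - 455685/187700 = (3*(-368))/((454873/466852)) - 455685/187700 = -1104/(454873*(1/466852)) - 455685*1/187700 = -1104/454873/466852 - 91137/37540 = -1104*466852/454873 - 91137/37540 = -515404608/454873 - 91137/37540 = -19389744744921/17075932420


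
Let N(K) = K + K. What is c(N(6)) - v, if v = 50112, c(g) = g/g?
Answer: -50111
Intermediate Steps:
N(K) = 2*K
c(g) = 1
c(N(6)) - v = 1 - 1*50112 = 1 - 50112 = -50111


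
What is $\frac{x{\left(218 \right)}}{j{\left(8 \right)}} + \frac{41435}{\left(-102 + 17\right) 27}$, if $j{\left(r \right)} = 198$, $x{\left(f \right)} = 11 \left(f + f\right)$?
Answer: $\frac{2831}{459} \approx 6.1678$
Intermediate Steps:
$x{\left(f \right)} = 22 f$ ($x{\left(f \right)} = 11 \cdot 2 f = 22 f$)
$\frac{x{\left(218 \right)}}{j{\left(8 \right)}} + \frac{41435}{\left(-102 + 17\right) 27} = \frac{22 \cdot 218}{198} + \frac{41435}{\left(-102 + 17\right) 27} = 4796 \cdot \frac{1}{198} + \frac{41435}{\left(-85\right) 27} = \frac{218}{9} + \frac{41435}{-2295} = \frac{218}{9} + 41435 \left(- \frac{1}{2295}\right) = \frac{218}{9} - \frac{8287}{459} = \frac{2831}{459}$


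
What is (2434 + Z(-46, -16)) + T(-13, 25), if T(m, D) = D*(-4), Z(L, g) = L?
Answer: 2288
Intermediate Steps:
T(m, D) = -4*D
(2434 + Z(-46, -16)) + T(-13, 25) = (2434 - 46) - 4*25 = 2388 - 100 = 2288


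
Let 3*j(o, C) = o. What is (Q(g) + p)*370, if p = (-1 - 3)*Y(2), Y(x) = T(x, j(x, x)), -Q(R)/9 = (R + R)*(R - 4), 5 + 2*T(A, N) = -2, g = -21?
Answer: -3491320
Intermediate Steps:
j(o, C) = o/3
T(A, N) = -7/2 (T(A, N) = -5/2 + (½)*(-2) = -5/2 - 1 = -7/2)
Q(R) = -18*R*(-4 + R) (Q(R) = -9*(R + R)*(R - 4) = -9*2*R*(-4 + R) = -18*R*(-4 + R))
Y(x) = -7/2
p = 14 (p = (-1 - 3)*(-7/2) = -4*(-7/2) = 14)
(Q(g) + p)*370 = (18*(-21)*(4 - 1*(-21)) + 14)*370 = (18*(-21)*(4 + 21) + 14)*370 = (18*(-21)*25 + 14)*370 = (-9450 + 14)*370 = -9436*370 = -3491320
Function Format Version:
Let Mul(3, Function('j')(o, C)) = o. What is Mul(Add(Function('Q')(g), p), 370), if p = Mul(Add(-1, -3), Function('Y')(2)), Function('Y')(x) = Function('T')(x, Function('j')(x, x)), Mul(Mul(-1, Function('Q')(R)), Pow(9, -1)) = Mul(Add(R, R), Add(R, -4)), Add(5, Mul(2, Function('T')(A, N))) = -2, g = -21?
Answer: -3491320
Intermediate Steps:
Function('j')(o, C) = Mul(Rational(1, 3), o)
Function('T')(A, N) = Rational(-7, 2) (Function('T')(A, N) = Add(Rational(-5, 2), Mul(Rational(1, 2), -2)) = Add(Rational(-5, 2), -1) = Rational(-7, 2))
Function('Q')(R) = Mul(-18, R, Add(-4, R)) (Function('Q')(R) = Mul(-9, Mul(Add(R, R), Add(R, -4))) = Mul(-9, Mul(Mul(2, R), Add(-4, R))) = Mul(-9, Mul(2, R, Add(-4, R))) = Mul(-18, R, Add(-4, R)))
Function('Y')(x) = Rational(-7, 2)
p = 14 (p = Mul(Add(-1, -3), Rational(-7, 2)) = Mul(-4, Rational(-7, 2)) = 14)
Mul(Add(Function('Q')(g), p), 370) = Mul(Add(Mul(18, -21, Add(4, Mul(-1, -21))), 14), 370) = Mul(Add(Mul(18, -21, Add(4, 21)), 14), 370) = Mul(Add(Mul(18, -21, 25), 14), 370) = Mul(Add(-9450, 14), 370) = Mul(-9436, 370) = -3491320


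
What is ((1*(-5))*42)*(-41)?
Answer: 8610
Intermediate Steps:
((1*(-5))*42)*(-41) = -5*42*(-41) = -210*(-41) = 8610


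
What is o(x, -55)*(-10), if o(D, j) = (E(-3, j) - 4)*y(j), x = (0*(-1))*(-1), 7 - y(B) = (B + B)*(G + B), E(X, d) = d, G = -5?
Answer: -3889870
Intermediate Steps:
y(B) = 7 - 2*B*(-5 + B) (y(B) = 7 - (B + B)*(-5 + B) = 7 - 2*B*(-5 + B))
x = 0 (x = 0*(-1) = 0)
o(D, j) = (-4 + j)*(7 - 2*j² + 10*j) (o(D, j) = (j - 4)*(7 - 2*j² + 10*j) = (-4 + j)*(7 - 2*j² + 10*j))
o(x, -55)*(-10) = ((-4 - 55)*(7 - 2*(-55)² + 10*(-55)))*(-10) = -59*(7 - 2*3025 - 550)*(-10) = -59*(7 - 6050 - 550)*(-10) = -59*(-6593)*(-10) = 388987*(-10) = -3889870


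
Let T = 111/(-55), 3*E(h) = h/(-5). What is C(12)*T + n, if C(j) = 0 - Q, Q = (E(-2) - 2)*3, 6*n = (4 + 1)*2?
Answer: -7949/825 ≈ -9.6351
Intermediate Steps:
E(h) = -h/15 (E(h) = (h/(-5))/3 = (h*(-1/5))/3 = (-h/5)/3 = -h/15)
n = 5/3 (n = ((4 + 1)*2)/6 = (5*2)/6 = (1/6)*10 = 5/3 ≈ 1.6667)
Q = -28/5 (Q = (-1/15*(-2) - 2)*3 = (2/15 - 2)*3 = -28/15*3 = -28/5 ≈ -5.6000)
T = -111/55 (T = 111*(-1/55) = -111/55 ≈ -2.0182)
C(j) = 28/5 (C(j) = 0 - 1*(-28/5) = 0 + 28/5 = 28/5)
C(12)*T + n = (28/5)*(-111/55) + 5/3 = -3108/275 + 5/3 = -7949/825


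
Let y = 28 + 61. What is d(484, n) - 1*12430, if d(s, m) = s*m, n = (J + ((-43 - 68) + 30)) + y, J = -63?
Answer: -39050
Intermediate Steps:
y = 89
n = -55 (n = (-63 + ((-43 - 68) + 30)) + 89 = (-63 + (-111 + 30)) + 89 = (-63 - 81) + 89 = -144 + 89 = -55)
d(s, m) = m*s
d(484, n) - 1*12430 = -55*484 - 1*12430 = -26620 - 12430 = -39050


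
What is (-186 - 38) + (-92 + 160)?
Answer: -156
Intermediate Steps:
(-186 - 38) + (-92 + 160) = -224 + 68 = -156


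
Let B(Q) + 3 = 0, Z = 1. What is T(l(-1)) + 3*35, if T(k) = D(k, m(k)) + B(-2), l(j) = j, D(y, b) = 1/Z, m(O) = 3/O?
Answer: 103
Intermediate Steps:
B(Q) = -3 (B(Q) = -3 + 0 = -3)
D(y, b) = 1 (D(y, b) = 1/1 = 1)
T(k) = -2 (T(k) = 1 - 3 = -2)
T(l(-1)) + 3*35 = -2 + 3*35 = -2 + 105 = 103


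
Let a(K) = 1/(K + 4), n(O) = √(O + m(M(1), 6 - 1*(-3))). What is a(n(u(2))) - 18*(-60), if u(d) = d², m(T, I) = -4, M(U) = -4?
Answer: 4321/4 ≈ 1080.3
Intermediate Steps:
n(O) = √(-4 + O) (n(O) = √(O - 4) = √(-4 + O))
a(K) = 1/(4 + K)
a(n(u(2))) - 18*(-60) = 1/(4 + √(-4 + 2²)) - 18*(-60) = 1/(4 + √(-4 + 4)) + 1080 = 1/(4 + √0) + 1080 = 1/(4 + 0) + 1080 = 1/4 + 1080 = ¼ + 1080 = 4321/4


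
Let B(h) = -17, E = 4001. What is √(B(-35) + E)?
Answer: 4*√249 ≈ 63.119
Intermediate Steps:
√(B(-35) + E) = √(-17 + 4001) = √3984 = 4*√249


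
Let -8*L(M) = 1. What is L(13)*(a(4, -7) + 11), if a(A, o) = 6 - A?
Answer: -13/8 ≈ -1.6250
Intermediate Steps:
L(M) = -1/8 (L(M) = -1/8*1 = -1/8)
L(13)*(a(4, -7) + 11) = -((6 - 1*4) + 11)/8 = -((6 - 4) + 11)/8 = -(2 + 11)/8 = -1/8*13 = -13/8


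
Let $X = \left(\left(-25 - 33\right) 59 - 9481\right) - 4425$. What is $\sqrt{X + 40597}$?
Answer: $\sqrt{23269} \approx 152.54$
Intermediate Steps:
$X = -17328$ ($X = \left(\left(-58\right) 59 - 9481\right) - 4425 = \left(-3422 - 9481\right) - 4425 = -12903 - 4425 = -17328$)
$\sqrt{X + 40597} = \sqrt{-17328 + 40597} = \sqrt{23269}$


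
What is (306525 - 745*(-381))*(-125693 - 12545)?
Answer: -81611568060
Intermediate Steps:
(306525 - 745*(-381))*(-125693 - 12545) = (306525 + 283845)*(-138238) = 590370*(-138238) = -81611568060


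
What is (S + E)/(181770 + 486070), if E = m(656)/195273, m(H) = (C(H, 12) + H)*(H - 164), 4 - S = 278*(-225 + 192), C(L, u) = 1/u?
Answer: 1792538387/130411120320 ≈ 0.013745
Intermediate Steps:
S = 9178 (S = 4 - 278*(-225 + 192) = 4 - 278*(-33) = 4 - 1*(-9174) = 4 + 9174 = 9178)
m(H) = (-164 + H)*(1/12 + H) (m(H) = (1/12 + H)*(H - 164) = (1/12 + H)*(-164 + H) = (-164 + H)*(1/12 + H))
E = 322793/195273 (E = (-41/3 + 656² - 1967/12*656)/195273 = (-41/3 + 430336 - 322588/3)*(1/195273) = 322793*(1/195273) = 322793/195273 ≈ 1.6530)
(S + E)/(181770 + 486070) = (9178 + 322793/195273)/(181770 + 486070) = (1792538387/195273)/667840 = (1792538387/195273)*(1/667840) = 1792538387/130411120320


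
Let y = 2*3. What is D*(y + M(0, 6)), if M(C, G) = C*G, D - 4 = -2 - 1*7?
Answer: -30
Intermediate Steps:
D = -5 (D = 4 + (-2 - 1*7) = 4 + (-2 - 7) = 4 - 9 = -5)
y = 6
D*(y + M(0, 6)) = -5*(6 + 0*6) = -5*(6 + 0) = -5*6 = -30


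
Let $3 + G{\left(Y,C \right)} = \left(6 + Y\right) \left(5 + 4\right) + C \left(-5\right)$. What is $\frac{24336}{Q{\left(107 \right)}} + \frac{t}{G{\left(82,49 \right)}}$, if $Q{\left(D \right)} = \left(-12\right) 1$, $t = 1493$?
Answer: $- \frac{1101739}{544} \approx -2025.3$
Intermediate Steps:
$Q{\left(D \right)} = -12$
$G{\left(Y,C \right)} = 51 - 5 C + 9 Y$ ($G{\left(Y,C \right)} = -3 + \left(\left(6 + Y\right) \left(5 + 4\right) + C \left(-5\right)\right) = -3 - \left(5 C - \left(6 + Y\right) 9\right) = -3 - \left(-54 - 9 Y + 5 C\right) = -3 + \left(54 - 5 C + 9 Y\right) = 51 - 5 C + 9 Y$)
$\frac{24336}{Q{\left(107 \right)}} + \frac{t}{G{\left(82,49 \right)}} = \frac{24336}{-12} + \frac{1493}{51 - 245 + 9 \cdot 82} = 24336 \left(- \frac{1}{12}\right) + \frac{1493}{51 - 245 + 738} = -2028 + \frac{1493}{544} = - \frac{1101739}{544}$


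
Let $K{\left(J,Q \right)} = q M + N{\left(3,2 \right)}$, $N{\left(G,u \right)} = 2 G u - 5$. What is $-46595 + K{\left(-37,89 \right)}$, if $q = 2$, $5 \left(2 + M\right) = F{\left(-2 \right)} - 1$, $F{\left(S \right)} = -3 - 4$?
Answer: $- \frac{232976}{5} \approx -46595.0$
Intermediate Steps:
$F{\left(S \right)} = -7$ ($F{\left(S \right)} = -3 - 4 = -7$)
$N{\left(G,u \right)} = -5 + 2 G u$ ($N{\left(G,u \right)} = 2 G u - 5 = -5 + 2 G u$)
$M = - \frac{18}{5}$ ($M = -2 + \frac{-7 - 1}{5} = -2 + \frac{1}{5} \left(-8\right) = -2 - \frac{8}{5} = - \frac{18}{5} \approx -3.6$)
$K{\left(J,Q \right)} = - \frac{1}{5}$ ($K{\left(J,Q \right)} = 2 \left(- \frac{18}{5}\right) - \left(5 - 12\right) = - \frac{36}{5} + \left(-5 + 12\right) = - \frac{36}{5} + 7 = - \frac{1}{5}$)
$-46595 + K{\left(-37,89 \right)} = -46595 - \frac{1}{5} = - \frac{232976}{5}$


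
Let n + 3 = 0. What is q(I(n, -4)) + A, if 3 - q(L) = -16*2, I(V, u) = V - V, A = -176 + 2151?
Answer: 2010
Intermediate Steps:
A = 1975
n = -3 (n = -3 + 0 = -3)
I(V, u) = 0
q(L) = 35 (q(L) = 3 - (-16)*2 = 3 - 1*(-32) = 3 + 32 = 35)
q(I(n, -4)) + A = 35 + 1975 = 2010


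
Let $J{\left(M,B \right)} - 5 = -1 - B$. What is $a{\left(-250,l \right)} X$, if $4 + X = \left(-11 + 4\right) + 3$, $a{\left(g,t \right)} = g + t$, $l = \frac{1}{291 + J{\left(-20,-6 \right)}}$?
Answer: $\frac{601992}{301} \approx 2000.0$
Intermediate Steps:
$J{\left(M,B \right)} = 4 - B$ ($J{\left(M,B \right)} = 5 - \left(1 + B\right) = 4 - B$)
$l = \frac{1}{301}$ ($l = \frac{1}{291 + \left(4 - -6\right)} = \frac{1}{291 + \left(4 + 6\right)} = \frac{1}{291 + 10} = \frac{1}{301} \approx 0.0033223$)
$X = -8$ ($X = -4 + \left(\left(-11 + 4\right) + 3\right) = -4 + \left(-7 + 3\right) = -4 - 4 = -8$)
$a{\left(-250,l \right)} X = \left(-250 + \frac{1}{301}\right) \left(-8\right) = \left(- \frac{75249}{301}\right) \left(-8\right) = \frac{601992}{301}$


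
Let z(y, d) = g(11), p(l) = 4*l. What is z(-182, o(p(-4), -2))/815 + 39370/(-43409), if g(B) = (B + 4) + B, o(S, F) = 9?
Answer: -30957916/35378335 ≈ -0.87505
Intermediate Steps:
g(B) = 4 + 2*B (g(B) = (4 + B) + B = 4 + 2*B)
z(y, d) = 26 (z(y, d) = 4 + 2*11 = 4 + 22 = 26)
z(-182, o(p(-4), -2))/815 + 39370/(-43409) = 26/815 + 39370/(-43409) = 26*(1/815) + 39370*(-1/43409) = 26/815 - 39370/43409 = -30957916/35378335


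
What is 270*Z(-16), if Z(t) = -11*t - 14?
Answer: 43740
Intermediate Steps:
Z(t) = -14 - 11*t
270*Z(-16) = 270*(-14 - 11*(-16)) = 270*(-14 + 176) = 270*162 = 43740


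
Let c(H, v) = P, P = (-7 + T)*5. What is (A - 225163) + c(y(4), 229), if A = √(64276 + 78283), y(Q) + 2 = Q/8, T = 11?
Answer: -225143 + √142559 ≈ -2.2477e+5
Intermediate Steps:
P = 20 (P = (-7 + 11)*5 = 4*5 = 20)
y(Q) = -2 + Q/8
c(H, v) = 20
A = √142559 ≈ 377.57
(A - 225163) + c(y(4), 229) = (√142559 - 225163) + 20 = (-225163 + √142559) + 20 = -225143 + √142559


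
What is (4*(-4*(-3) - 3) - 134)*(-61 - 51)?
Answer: 10976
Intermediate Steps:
(4*(-4*(-3) - 3) - 134)*(-61 - 51) = (4*(12 - 3) - 134)*(-112) = (4*9 - 134)*(-112) = (36 - 134)*(-112) = -98*(-112) = 10976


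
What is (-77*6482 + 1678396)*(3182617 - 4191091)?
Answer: -1189275235668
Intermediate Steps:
(-77*6482 + 1678396)*(3182617 - 4191091) = (-499114 + 1678396)*(-1008474) = 1179282*(-1008474) = -1189275235668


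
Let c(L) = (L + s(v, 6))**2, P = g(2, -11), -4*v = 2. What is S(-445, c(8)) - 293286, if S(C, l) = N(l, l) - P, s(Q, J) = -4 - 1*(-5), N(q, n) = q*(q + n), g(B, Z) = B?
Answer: -280166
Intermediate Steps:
v = -1/2 (v = -1/4*2 = -1/2 ≈ -0.50000)
P = 2
N(q, n) = q*(n + q)
s(Q, J) = 1 (s(Q, J) = -4 + 5 = 1)
c(L) = (1 + L)**2 (c(L) = (L + 1)**2 = (1 + L)**2)
S(C, l) = -2 + 2*l**2 (S(C, l) = l*(l + l) - 1*2 = l*(2*l) - 2 = 2*l**2 - 2 = -2 + 2*l**2)
S(-445, c(8)) - 293286 = (-2 + 2*((1 + 8)**2)**2) - 293286 = (-2 + 2*(9**2)**2) - 293286 = (-2 + 2*81**2) - 293286 = (-2 + 2*6561) - 293286 = (-2 + 13122) - 293286 = 13120 - 293286 = -280166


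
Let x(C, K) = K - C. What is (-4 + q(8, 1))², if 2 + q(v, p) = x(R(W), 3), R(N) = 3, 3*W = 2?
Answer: 36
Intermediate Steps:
W = ⅔ (W = (⅓)*2 = ⅔ ≈ 0.66667)
q(v, p) = -2 (q(v, p) = -2 + (3 - 1*3) = -2 + (3 - 3) = -2 + 0 = -2)
(-4 + q(8, 1))² = (-4 - 2)² = (-6)² = 36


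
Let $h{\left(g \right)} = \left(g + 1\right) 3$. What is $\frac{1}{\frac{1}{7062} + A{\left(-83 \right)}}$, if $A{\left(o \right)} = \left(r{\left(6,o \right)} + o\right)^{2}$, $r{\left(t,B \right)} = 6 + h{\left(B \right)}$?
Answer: $\frac{7062}{736771399} \approx 9.5851 \cdot 10^{-6}$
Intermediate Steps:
$h{\left(g \right)} = 3 + 3 g$ ($h{\left(g \right)} = \left(1 + g\right) 3 = 3 + 3 g$)
$r{\left(t,B \right)} = 9 + 3 B$ ($r{\left(t,B \right)} = 6 + \left(3 + 3 B\right) = 9 + 3 B$)
$A{\left(o \right)} = \left(9 + 4 o\right)^{2}$ ($A{\left(o \right)} = \left(\left(9 + 3 o\right) + o\right)^{2} = \left(9 + 4 o\right)^{2}$)
$\frac{1}{\frac{1}{7062} + A{\left(-83 \right)}} = \frac{1}{\frac{1}{7062} + \left(9 + 4 \left(-83\right)\right)^{2}} = \frac{1}{\frac{1}{7062} + \left(9 - 332\right)^{2}} = \frac{1}{\frac{1}{7062} + \left(-323\right)^{2}} = \frac{1}{\frac{1}{7062} + 104329} = \frac{1}{\frac{736771399}{7062}} = \frac{7062}{736771399}$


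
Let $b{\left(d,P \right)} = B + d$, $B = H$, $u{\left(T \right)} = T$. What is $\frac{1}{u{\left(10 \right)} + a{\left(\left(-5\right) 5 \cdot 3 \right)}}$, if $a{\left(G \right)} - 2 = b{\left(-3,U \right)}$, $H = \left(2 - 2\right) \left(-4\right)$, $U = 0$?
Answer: $\frac{1}{9} \approx 0.11111$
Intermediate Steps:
$H = 0$ ($H = 0 \left(-4\right) = 0$)
$B = 0$
$b{\left(d,P \right)} = d$ ($b{\left(d,P \right)} = 0 + d = d$)
$a{\left(G \right)} = -1$ ($a{\left(G \right)} = 2 - 3 = -1$)
$\frac{1}{u{\left(10 \right)} + a{\left(\left(-5\right) 5 \cdot 3 \right)}} = \frac{1}{10 - 1} = \frac{1}{9}$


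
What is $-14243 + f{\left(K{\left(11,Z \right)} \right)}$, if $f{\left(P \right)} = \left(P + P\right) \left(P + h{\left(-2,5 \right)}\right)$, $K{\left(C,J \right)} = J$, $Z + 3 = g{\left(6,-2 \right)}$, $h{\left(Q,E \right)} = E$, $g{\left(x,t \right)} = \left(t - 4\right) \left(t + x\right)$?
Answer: $-13055$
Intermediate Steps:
$g{\left(x,t \right)} = \left(-4 + t\right) \left(t + x\right)$
$Z = -27$ ($Z = -3 - \left(28 - 4\right) = -3 + \left(4 + 8 - 24 - 12\right) = -3 - 24 = -27$)
$f{\left(P \right)} = 2 P \left(5 + P\right)$ ($f{\left(P \right)} = \left(P + P\right) \left(P + 5\right) = 2 P \left(5 + P\right)$)
$-14243 + f{\left(K{\left(11,Z \right)} \right)} = -14243 + 2 \left(-27\right) \left(5 - 27\right) = -14243 + 2 \left(-27\right) \left(-22\right) = -14243 + 1188 = -13055$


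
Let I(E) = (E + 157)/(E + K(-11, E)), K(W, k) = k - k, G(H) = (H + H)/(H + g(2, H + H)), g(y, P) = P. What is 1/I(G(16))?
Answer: 2/473 ≈ 0.0042283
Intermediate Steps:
G(H) = ⅔ (G(H) = (H + H)/(H + (H + H)) = (2*H)/(H + 2*H) = (2*H)/((3*H)) = (2*H)*(1/(3*H)) = ⅔)
K(W, k) = 0
I(E) = (157 + E)/E (I(E) = (E + 157)/(E + 0) = (157 + E)/E)
1/I(G(16)) = 1/((157 + ⅔)/(⅔)) = 1/((3/2)*(473/3)) = 1/(473/2) = 2/473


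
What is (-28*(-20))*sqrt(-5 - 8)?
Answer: 560*I*sqrt(13) ≈ 2019.1*I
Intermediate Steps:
(-28*(-20))*sqrt(-5 - 8) = 560*sqrt(-13) = 560*(I*sqrt(13)) = 560*I*sqrt(13)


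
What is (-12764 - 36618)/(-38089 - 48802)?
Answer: 49382/86891 ≈ 0.56832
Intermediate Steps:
(-12764 - 36618)/(-38089 - 48802) = -49382/(-86891) = -49382*(-1/86891) = 49382/86891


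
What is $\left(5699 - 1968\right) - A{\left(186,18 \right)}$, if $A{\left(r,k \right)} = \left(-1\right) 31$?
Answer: $3762$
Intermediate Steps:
$A{\left(r,k \right)} = -31$
$\left(5699 - 1968\right) - A{\left(186,18 \right)} = \left(5699 - 1968\right) - -31 = 3731 + 31 = 3762$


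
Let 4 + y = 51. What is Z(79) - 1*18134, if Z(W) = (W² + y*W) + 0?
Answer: -8180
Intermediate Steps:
y = 47 (y = -4 + 51 = 47)
Z(W) = W² + 47*W (Z(W) = (W² + 47*W) + 0 = W² + 47*W)
Z(79) - 1*18134 = 79*(47 + 79) - 1*18134 = 79*126 - 18134 = 9954 - 18134 = -8180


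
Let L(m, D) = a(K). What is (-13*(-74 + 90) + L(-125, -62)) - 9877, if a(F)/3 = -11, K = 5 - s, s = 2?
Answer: -10118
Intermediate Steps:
K = 3 (K = 5 - 1*2 = 5 - 2 = 3)
a(F) = -33 (a(F) = 3*(-11) = -33)
L(m, D) = -33
(-13*(-74 + 90) + L(-125, -62)) - 9877 = (-13*(-74 + 90) - 33) - 9877 = (-13*16 - 33) - 9877 = (-208 - 33) - 9877 = -241 - 9877 = -10118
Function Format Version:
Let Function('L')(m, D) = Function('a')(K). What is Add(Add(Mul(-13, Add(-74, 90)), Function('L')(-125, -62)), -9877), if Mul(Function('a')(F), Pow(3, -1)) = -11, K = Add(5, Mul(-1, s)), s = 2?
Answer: -10118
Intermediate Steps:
K = 3 (K = Add(5, Mul(-1, 2)) = Add(5, -2) = 3)
Function('a')(F) = -33 (Function('a')(F) = Mul(3, -11) = -33)
Function('L')(m, D) = -33
Add(Add(Mul(-13, Add(-74, 90)), Function('L')(-125, -62)), -9877) = Add(Add(Mul(-13, Add(-74, 90)), -33), -9877) = Add(Add(Mul(-13, 16), -33), -9877) = Add(Add(-208, -33), -9877) = Add(-241, -9877) = -10118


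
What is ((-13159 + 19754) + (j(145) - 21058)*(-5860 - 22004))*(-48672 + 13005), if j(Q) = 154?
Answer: -20775159044217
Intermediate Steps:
((-13159 + 19754) + (j(145) - 21058)*(-5860 - 22004))*(-48672 + 13005) = ((-13159 + 19754) + (154 - 21058)*(-5860 - 22004))*(-48672 + 13005) = (6595 - 20904*(-27864))*(-35667) = (6595 + 582469056)*(-35667) = 582475651*(-35667) = -20775159044217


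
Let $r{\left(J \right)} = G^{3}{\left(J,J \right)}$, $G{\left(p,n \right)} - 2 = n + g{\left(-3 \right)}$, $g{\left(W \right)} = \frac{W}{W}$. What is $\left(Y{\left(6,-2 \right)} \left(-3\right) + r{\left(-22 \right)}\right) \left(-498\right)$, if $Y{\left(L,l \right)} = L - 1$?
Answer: $3423252$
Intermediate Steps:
$g{\left(W \right)} = 1$
$Y{\left(L,l \right)} = -1 + L$ ($Y{\left(L,l \right)} = L - 1 = -1 + L$)
$G{\left(p,n \right)} = 3 + n$ ($G{\left(p,n \right)} = 2 + \left(n + 1\right) = 2 + \left(1 + n\right) = 3 + n$)
$r{\left(J \right)} = \left(3 + J\right)^{3}$
$\left(Y{\left(6,-2 \right)} \left(-3\right) + r{\left(-22 \right)}\right) \left(-498\right) = \left(\left(-1 + 6\right) \left(-3\right) + \left(3 - 22\right)^{3}\right) \left(-498\right) = \left(5 \left(-3\right) + \left(-19\right)^{3}\right) \left(-498\right) = \left(-15 - 6859\right) \left(-498\right) = \left(-6874\right) \left(-498\right) = 3423252$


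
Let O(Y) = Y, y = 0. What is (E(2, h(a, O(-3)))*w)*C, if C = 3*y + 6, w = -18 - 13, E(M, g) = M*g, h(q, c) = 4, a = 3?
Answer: -1488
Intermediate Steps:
w = -31
C = 6 (C = 3*0 + 6 = 0 + 6 = 6)
(E(2, h(a, O(-3)))*w)*C = ((2*4)*(-31))*6 = (8*(-31))*6 = -248*6 = -1488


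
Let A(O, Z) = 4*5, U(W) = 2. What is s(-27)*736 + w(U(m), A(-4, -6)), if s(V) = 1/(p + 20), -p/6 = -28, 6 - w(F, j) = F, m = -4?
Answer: 372/47 ≈ 7.9149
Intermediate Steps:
A(O, Z) = 20
w(F, j) = 6 - F
p = 168 (p = -6*(-28) = 168)
s(V) = 1/188 (s(V) = 1/(168 + 20) = 1/188)
s(-27)*736 + w(U(m), A(-4, -6)) = (1/188)*736 + (6 - 1*2) = 184/47 + (6 - 2) = 184/47 + 4 = 372/47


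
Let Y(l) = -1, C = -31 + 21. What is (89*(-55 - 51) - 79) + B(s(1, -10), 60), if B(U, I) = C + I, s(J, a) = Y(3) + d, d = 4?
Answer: -9463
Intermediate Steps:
C = -10
s(J, a) = 3 (s(J, a) = -1 + 4 = 3)
B(U, I) = -10 + I
(89*(-55 - 51) - 79) + B(s(1, -10), 60) = (89*(-55 - 51) - 79) + (-10 + 60) = (89*(-106) - 79) + 50 = (-9434 - 79) + 50 = -9513 + 50 = -9463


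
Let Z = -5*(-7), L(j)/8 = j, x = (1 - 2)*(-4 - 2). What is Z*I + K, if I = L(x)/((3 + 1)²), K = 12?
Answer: 117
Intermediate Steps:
x = 6 (x = -1*(-6) = 6)
L(j) = 8*j
Z = 35
I = 3 (I = (8*6)/((3 + 1)²) = 48/(4²) = 48/16 = 48*(1/16) = 3)
Z*I + K = 35*3 + 12 = 105 + 12 = 117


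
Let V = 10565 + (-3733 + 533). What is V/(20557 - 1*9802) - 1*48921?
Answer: -35075866/717 ≈ -48920.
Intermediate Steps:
V = 7365 (V = 10565 - 3200 = 7365)
V/(20557 - 1*9802) - 1*48921 = 7365/(20557 - 1*9802) - 1*48921 = 7365/(20557 - 9802) - 48921 = 7365/10755 - 48921 = 7365*(1/10755) - 48921 = 491/717 - 48921 = -35075866/717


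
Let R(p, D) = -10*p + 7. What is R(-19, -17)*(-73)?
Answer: -14381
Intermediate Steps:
R(p, D) = 7 - 10*p
R(-19, -17)*(-73) = (7 - 10*(-19))*(-73) = (7 + 190)*(-73) = 197*(-73) = -14381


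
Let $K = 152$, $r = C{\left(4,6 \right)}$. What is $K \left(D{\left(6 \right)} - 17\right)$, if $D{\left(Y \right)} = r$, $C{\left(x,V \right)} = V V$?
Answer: $2888$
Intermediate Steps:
$C{\left(x,V \right)} = V^{2}$
$r = 36$ ($r = 6^{2} = 36$)
$D{\left(Y \right)} = 36$
$K \left(D{\left(6 \right)} - 17\right) = 152 \left(36 - 17\right) = 152 \cdot 19 = 2888$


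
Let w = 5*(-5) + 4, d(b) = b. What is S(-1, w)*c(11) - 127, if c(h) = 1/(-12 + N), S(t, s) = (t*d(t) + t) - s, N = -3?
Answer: -642/5 ≈ -128.40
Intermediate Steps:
w = -21 (w = -25 + 4 = -21)
S(t, s) = t + t² - s (S(t, s) = (t*t + t) - s = (t² + t) - s = (t + t²) - s = t + t² - s)
c(h) = -1/15 (c(h) = 1/(-12 - 3) = 1/(-15) = -1/15)
S(-1, w)*c(11) - 127 = (-1 + (-1)² - 1*(-21))*(-1/15) - 127 = (-1 + 1 + 21)*(-1/15) - 127 = 21*(-1/15) - 127 = -7/5 - 127 = -642/5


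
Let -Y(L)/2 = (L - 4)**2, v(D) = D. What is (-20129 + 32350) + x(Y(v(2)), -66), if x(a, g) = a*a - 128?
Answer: 12157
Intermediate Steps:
Y(L) = -2*(-4 + L)**2 (Y(L) = -2*(L - 4)**2 = -2*(-4 + L)**2)
x(a, g) = -128 + a**2 (x(a, g) = a**2 - 128 = -128 + a**2)
(-20129 + 32350) + x(Y(v(2)), -66) = (-20129 + 32350) + (-128 + (-2*(-4 + 2)**2)**2) = 12221 + (-128 + (-2*(-2)**2)**2) = 12221 + (-128 + (-2*4)**2) = 12221 + (-128 + (-8)**2) = 12221 + (-128 + 64) = 12221 - 64 = 12157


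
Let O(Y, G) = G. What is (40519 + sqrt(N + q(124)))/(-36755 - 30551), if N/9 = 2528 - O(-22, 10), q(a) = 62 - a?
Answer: -40519/67306 - 5*sqrt(226)/33653 ≈ -0.60425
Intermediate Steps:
N = 22662 (N = 9*(2528 - 1*10) = 9*(2528 - 10) = 9*2518 = 22662)
(40519 + sqrt(N + q(124)))/(-36755 - 30551) = (40519 + sqrt(22662 + (62 - 1*124)))/(-36755 - 30551) = (40519 + sqrt(22662 + (62 - 124)))/(-67306) = (40519 + sqrt(22662 - 62))*(-1/67306) = (40519 + sqrt(22600))*(-1/67306) = (40519 + 10*sqrt(226))*(-1/67306) = -40519/67306 - 5*sqrt(226)/33653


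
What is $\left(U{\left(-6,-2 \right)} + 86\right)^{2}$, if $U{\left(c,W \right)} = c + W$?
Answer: $6084$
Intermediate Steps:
$U{\left(c,W \right)} = W + c$
$\left(U{\left(-6,-2 \right)} + 86\right)^{2} = \left(\left(-2 - 6\right) + 86\right)^{2} = \left(-8 + 86\right)^{2} = 78^{2} = 6084$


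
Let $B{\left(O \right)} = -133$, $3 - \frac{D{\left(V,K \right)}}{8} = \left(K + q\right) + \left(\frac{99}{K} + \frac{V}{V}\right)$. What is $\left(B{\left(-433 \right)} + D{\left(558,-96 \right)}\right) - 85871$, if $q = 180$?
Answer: $- \frac{346607}{4} \approx -86652.0$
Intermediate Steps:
$D{\left(V,K \right)} = -1424 - \frac{792}{K} - 8 K$ ($D{\left(V,K \right)} = 24 - 8 \left(\left(K + 180\right) + \left(\frac{99}{K} + \frac{V}{V}\right)\right) = 24 - 8 \left(\left(180 + K\right) + \left(\frac{99}{K} + 1\right)\right) = 24 - 8 \left(\left(180 + K\right) + \left(1 + \frac{99}{K}\right)\right) = 24 - 8 \left(181 + K + \frac{99}{K}\right) = 24 - \left(1448 + 8 K + \frac{792}{K}\right) = -1424 - \frac{792}{K} - 8 K$)
$\left(B{\left(-433 \right)} + D{\left(558,-96 \right)}\right) - 85871 = \left(-133 - \left(656 - \frac{33}{4}\right)\right) - 85871 = \left(-133 - \frac{2591}{4}\right) - 85871 = - \frac{3123}{4} - 85871 = - \frac{346607}{4}$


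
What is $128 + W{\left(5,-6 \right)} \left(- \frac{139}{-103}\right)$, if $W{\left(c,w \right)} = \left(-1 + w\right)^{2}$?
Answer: $\frac{19995}{103} \approx 194.13$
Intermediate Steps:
$128 + W{\left(5,-6 \right)} \left(- \frac{139}{-103}\right) = 128 + \left(-1 - 6\right)^{2} \left(- \frac{139}{-103}\right) = 128 + \left(-7\right)^{2} \left(\left(-139\right) \left(- \frac{1}{103}\right)\right) = 128 + 49 \cdot \frac{139}{103} = 128 + \frac{6811}{103} = \frac{19995}{103}$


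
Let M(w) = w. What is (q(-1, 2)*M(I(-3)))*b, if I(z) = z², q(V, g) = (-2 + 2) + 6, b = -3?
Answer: -162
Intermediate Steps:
q(V, g) = 6 (q(V, g) = 0 + 6 = 6)
(q(-1, 2)*M(I(-3)))*b = (6*(-3)²)*(-3) = (6*9)*(-3) = 54*(-3) = -162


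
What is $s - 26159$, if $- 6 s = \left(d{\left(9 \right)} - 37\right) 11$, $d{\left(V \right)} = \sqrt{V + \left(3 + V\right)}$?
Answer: $- \frac{156547}{6} - \frac{11 \sqrt{21}}{6} \approx -26100.0$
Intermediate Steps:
$d{\left(V \right)} = \sqrt{3 + 2 V}$
$s = \frac{407}{6} - \frac{11 \sqrt{21}}{6}$ ($s = - \frac{\left(\sqrt{3 + 2 \cdot 9} - 37\right) 11}{6} = - \frac{\left(\sqrt{3 + 18} - 37\right) 11}{6} = - \frac{\left(\sqrt{21} - 37\right) 11}{6} = - \frac{\left(-37 + \sqrt{21}\right) 11}{6} = - \frac{-407 + 11 \sqrt{21}}{6} = \frac{407}{6} - \frac{11 \sqrt{21}}{6} \approx 59.432$)
$s - 26159 = \left(\frac{407}{6} - \frac{11 \sqrt{21}}{6}\right) - 26159 = - \frac{156547}{6} - \frac{11 \sqrt{21}}{6}$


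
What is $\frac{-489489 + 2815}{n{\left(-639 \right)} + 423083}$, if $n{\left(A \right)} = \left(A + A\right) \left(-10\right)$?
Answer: $- \frac{486674}{435863} \approx -1.1166$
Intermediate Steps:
$n{\left(A \right)} = - 20 A$ ($n{\left(A \right)} = 2 A \left(-10\right) = - 20 A$)
$\frac{-489489 + 2815}{n{\left(-639 \right)} + 423083} = \frac{-489489 + 2815}{\left(-20\right) \left(-639\right) + 423083} = - \frac{486674}{12780 + 423083} = - \frac{486674}{435863}$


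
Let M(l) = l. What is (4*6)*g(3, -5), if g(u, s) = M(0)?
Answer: 0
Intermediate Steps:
g(u, s) = 0
(4*6)*g(3, -5) = (4*6)*0 = 24*0 = 0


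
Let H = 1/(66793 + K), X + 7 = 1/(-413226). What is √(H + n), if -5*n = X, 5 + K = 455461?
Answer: √20123998783067335846690/119892702930 ≈ 1.1832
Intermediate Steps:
K = 455456 (K = -5 + 455461 = 455456)
X = -2892583/413226 (X = -7 + 1/(-413226) = -7 - 1/413226 = -2892583/413226 ≈ -7.0000)
H = 1/522249 (H = 1/(66793 + 455456) = 1/522249 ≈ 1.9148e-6)
n = 2892583/2066130 (n = -⅕*(-2892583/413226) = 2892583/2066130 ≈ 1.4000)
√(H + n) = √(1/522249 + 2892583/2066130) = √(503550215099/359678108790) = √20123998783067335846690/119892702930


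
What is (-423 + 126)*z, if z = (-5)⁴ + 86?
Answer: -211167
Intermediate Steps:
z = 711 (z = 625 + 86 = 711)
(-423 + 126)*z = (-423 + 126)*711 = -297*711 = -211167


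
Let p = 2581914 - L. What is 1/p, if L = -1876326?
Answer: 1/4458240 ≈ 2.2430e-7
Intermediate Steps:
p = 4458240 (p = 2581914 - 1*(-1876326) = 2581914 + 1876326 = 4458240)
1/p = 1/4458240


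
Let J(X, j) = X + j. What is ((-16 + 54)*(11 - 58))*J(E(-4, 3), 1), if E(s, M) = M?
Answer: -7144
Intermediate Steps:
((-16 + 54)*(11 - 58))*J(E(-4, 3), 1) = ((-16 + 54)*(11 - 58))*(3 + 1) = (38*(-47))*4 = -1786*4 = -7144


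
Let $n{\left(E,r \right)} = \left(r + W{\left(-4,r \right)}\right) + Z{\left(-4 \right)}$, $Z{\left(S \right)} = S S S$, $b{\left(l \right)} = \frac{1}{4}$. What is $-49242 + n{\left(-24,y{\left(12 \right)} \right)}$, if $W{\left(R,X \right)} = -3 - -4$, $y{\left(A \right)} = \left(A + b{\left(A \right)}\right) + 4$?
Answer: $- \frac{197155}{4} \approx -49289.0$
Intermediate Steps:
$b{\left(l \right)} = \frac{1}{4}$
$y{\left(A \right)} = \frac{17}{4} + A$ ($y{\left(A \right)} = \left(A + \frac{1}{4}\right) + 4 = \left(\frac{1}{4} + A\right) + 4 = \frac{17}{4} + A$)
$Z{\left(S \right)} = S^{3}$ ($Z{\left(S \right)} = S^{2} S = S^{3}$)
$W{\left(R,X \right)} = 1$ ($W{\left(R,X \right)} = -3 + 4 = 1$)
$n{\left(E,r \right)} = -63 + r$ ($n{\left(E,r \right)} = \left(r + 1\right) + \left(-4\right)^{3} = \left(1 + r\right) - 64 = -63 + r$)
$-49242 + n{\left(-24,y{\left(12 \right)} \right)} = -49242 + \left(-63 + \left(\frac{17}{4} + 12\right)\right) = -49242 + \left(-63 + \frac{65}{4}\right) = -49242 - \frac{187}{4} = - \frac{197155}{4}$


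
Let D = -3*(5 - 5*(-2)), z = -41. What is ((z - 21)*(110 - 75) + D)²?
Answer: 4906225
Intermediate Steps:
D = -45 (D = -3*(5 + 10) = -3*15 = -45)
((z - 21)*(110 - 75) + D)² = ((-41 - 21)*(110 - 75) - 45)² = (-62*35 - 45)² = (-2170 - 45)² = (-2215)² = 4906225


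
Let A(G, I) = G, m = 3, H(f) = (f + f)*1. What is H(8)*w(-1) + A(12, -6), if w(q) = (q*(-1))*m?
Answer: 60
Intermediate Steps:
H(f) = 2*f (H(f) = (2*f)*1 = 2*f)
w(q) = -3*q (w(q) = (q*(-1))*3 = -q*3 = -3*q)
H(8)*w(-1) + A(12, -6) = (2*8)*(-3*(-1)) + 12 = 16*3 + 12 = 48 + 12 = 60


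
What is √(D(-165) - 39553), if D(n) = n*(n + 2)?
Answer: I*√12658 ≈ 112.51*I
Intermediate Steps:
D(n) = n*(2 + n)
√(D(-165) - 39553) = √(-165*(2 - 165) - 39553) = √(-165*(-163) - 39553) = √(26895 - 39553) = √(-12658) = I*√12658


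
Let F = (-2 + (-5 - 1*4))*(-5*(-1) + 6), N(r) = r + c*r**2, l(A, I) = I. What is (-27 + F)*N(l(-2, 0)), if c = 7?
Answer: 0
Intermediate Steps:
N(r) = r + 7*r**2
F = -121 (F = (-2 + (-5 - 4))*(5 + 6) = (-2 - 9)*11 = -11*11 = -121)
(-27 + F)*N(l(-2, 0)) = (-27 - 121)*(0*(1 + 7*0)) = -0*(1 + 0) = -0 = -148*0 = 0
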